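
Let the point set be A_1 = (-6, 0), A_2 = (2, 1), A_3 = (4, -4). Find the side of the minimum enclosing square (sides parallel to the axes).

10

The bounding box has width 10 and height 5.
An axis-aligned square enclosing the set must have side ≥ max(width, height).
So the minimum side is max(10, 5) = 10.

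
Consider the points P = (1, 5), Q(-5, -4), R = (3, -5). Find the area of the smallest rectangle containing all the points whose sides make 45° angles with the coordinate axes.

90

In coordinates u = x + y, v = x − y the rectangle is axis-aligned; the map (x,y)→(u,v) scales areas by 2.
u-values: 6, -9, -2; range = 6 − (-9) = 15.
v-values: -4, -1, 8; range = 8 − (-4) = 12.
Area = (15 × 12) / 2 = 90.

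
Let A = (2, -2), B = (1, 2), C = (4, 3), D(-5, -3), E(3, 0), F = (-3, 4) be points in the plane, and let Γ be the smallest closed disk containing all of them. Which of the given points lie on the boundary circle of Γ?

By Welzl's lemma the MEC is supported by two points (diametrically opposite) or three points (on a circumcircle).
The farthest pair is C–D with squared distance 117. The circle on this segment as diameter has centre (-0.5, 0) and r² = 117/4 = 29.25.
Check A: distance² to centre = 10.25 ≤ 29.25, so it lies inside.
All remaining points lie in this disk, and no smaller disk contains both endpoints, so this is the minimum enclosing circle.
The points at distance exactly r from the centre are C, D — 2 points.

C, D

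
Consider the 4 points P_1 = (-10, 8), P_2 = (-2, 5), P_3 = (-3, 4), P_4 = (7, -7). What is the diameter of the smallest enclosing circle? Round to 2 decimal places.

A smallest enclosing disk is always determined by at most three of the input points on its boundary.
The farthest pair is P_1–P_4 with squared distance 514. The circle on this segment as diameter has centre (-1.5, 0.5) and r² = 514/4 = 128.5.
Check P_2: distance² to centre = 20.5 ≤ 128.5, so it lies inside.
All remaining points lie in this disk, and no smaller disk contains both endpoints, so this is the minimum enclosing circle.
Diameter = 2r = 2√(128.5) ≈ 22.67.

22.67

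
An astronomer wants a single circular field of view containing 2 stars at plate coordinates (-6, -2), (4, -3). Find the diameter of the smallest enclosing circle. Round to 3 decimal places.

10.050

The smallest circle enclosing two points has them as diameter endpoints.
Centre = midpoint = (-1, -2.5); r² = |(-6, -2)−(4, -3)|²/4 = 101/4 = 25.25.
Diameter = 2r = 2√(25.25) ≈ 10.050.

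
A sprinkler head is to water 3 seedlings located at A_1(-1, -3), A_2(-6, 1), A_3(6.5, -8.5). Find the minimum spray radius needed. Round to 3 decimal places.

7.850

Side lengths²: A_1A_2² = 41, A_1A_3² = 86.5, A_2A_3² = 246.5.
Since A_2A_3² = 246.5 ≥ 86.5 + 41 = 127.5, the angle opposite A_2A_3 is not acute, so the smallest enclosing circle has A_2A_3 as diameter.
Centre = midpoint of A_2A_3 = (0.25, -3.75), r² = 246.5/4 = 61.625.
r = √(61.625) ≈ 7.850.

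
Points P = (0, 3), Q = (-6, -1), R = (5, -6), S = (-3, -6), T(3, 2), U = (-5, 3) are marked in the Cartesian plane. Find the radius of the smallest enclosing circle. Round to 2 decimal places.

6.73

A smallest enclosing disk is always determined by at most three of the input points on its boundary.
The farthest pair is R–U with squared distance 181. The circle on this segment as diameter has centre (0, -1.5) and r² = 181/4 = 45.25.
Check P: distance² to centre = 20.25 ≤ 45.25, so it lies inside.
All remaining points lie in this disk, and no smaller disk contains both endpoints, so this is the minimum enclosing circle.
r = √(45.25) ≈ 6.73.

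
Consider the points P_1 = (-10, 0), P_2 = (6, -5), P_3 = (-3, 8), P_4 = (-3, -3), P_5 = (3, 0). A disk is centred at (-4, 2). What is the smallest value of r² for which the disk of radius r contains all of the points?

The required radius is the distance from (-4, 2) to the farthest point.
Squared distances: 40, 149, 37, 26, 53.
Maximum is 149, attained at P_2.

149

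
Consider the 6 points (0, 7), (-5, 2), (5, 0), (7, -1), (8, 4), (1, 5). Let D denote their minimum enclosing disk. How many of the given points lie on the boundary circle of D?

3

The minimum enclosing circle is determined by three boundary points: (-5, 2), (7, -1), (8, 4).
Their circumcentre is (65/42, 113/42) with r² = 38233/882.
The farthest remaining point (0, 7) is at distance² 18493/882 ≤ 38233/882.
The points at distance exactly r from the centre are (-5, 2), (7, -1), (8, 4) — 3 points.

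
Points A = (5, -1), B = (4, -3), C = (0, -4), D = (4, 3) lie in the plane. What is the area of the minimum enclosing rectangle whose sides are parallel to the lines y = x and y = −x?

In coordinates u = x + y, v = x − y the rectangle is axis-aligned; the map (x,y)→(u,v) scales areas by 2.
u-values: 4, 1, -4, 7; range = 7 − (-4) = 11.
v-values: 6, 7, 4, 1; range = 7 − 1 = 6.
Area = (11 × 6) / 2 = 33.

33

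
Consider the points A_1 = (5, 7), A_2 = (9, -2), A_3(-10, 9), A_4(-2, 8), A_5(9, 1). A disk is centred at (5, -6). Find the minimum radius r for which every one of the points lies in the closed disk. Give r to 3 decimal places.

The required radius is the distance from (5, -6) to the farthest point.
Squared distances: 169, 32, 450, 245, 65.
Maximum is 450, attained at A_3.
r = √450 ≈ 21.213.

21.213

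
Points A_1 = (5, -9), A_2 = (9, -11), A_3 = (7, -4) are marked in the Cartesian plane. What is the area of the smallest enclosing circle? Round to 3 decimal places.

41.626

Side lengths²: A_1A_2² = 20, A_1A_3² = 29, A_2A_3² = 53.
Since A_2A_3² = 53 ≥ 29 + 20 = 49, the angle opposite A_2A_3 is not acute, so the smallest enclosing circle has A_2A_3 as diameter.
Centre = midpoint of A_2A_3 = (8, -7.5), r² = 53/4 = 13.25.
Area = π·r² = π·13.25 ≈ 41.626.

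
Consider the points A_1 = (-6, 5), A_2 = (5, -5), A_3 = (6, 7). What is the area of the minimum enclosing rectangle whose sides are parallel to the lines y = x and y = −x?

In coordinates u = x + y, v = x − y the rectangle is axis-aligned; the map (x,y)→(u,v) scales areas by 2.
u-values: -1, 0, 13; range = 13 − (-1) = 14.
v-values: -11, 10, -1; range = 10 − (-11) = 21.
Area = (14 × 21) / 2 = 147.

147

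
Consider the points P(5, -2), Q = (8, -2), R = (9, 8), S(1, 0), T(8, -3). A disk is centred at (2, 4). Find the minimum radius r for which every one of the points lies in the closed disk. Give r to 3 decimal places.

The required radius is the distance from (2, 4) to the farthest point.
Squared distances: 45, 72, 65, 17, 85.
Maximum is 85, attained at T.
r = √85 ≈ 9.220.

9.220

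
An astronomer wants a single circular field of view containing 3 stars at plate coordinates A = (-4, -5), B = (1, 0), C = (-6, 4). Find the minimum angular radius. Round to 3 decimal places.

4.778

Side lengths²: AB² = 50, AC² = 85, BC² = 65.
Since AC² = 85 < 65 + 50 = 115, the triangle is acute, so the smallest enclosing circle is the circumcircle.
Circumcentre = (-83/22, -5/22), r² = 5525/242.
r = √(5525/242) ≈ 4.778.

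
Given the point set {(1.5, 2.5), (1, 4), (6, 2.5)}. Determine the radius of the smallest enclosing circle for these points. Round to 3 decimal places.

Call the three points A, B, C in the order given.
Side lengths²: AB² = 2.5, AC² = 20.25, BC² = 27.25.
Since BC² = 27.25 ≥ 20.25 + 2.5 = 22.75, the angle opposite BC is not acute, so the smallest enclosing circle has BC as diameter.
Centre = midpoint of BC = (3.5, 3.25), r² = 27.25/4 = 6.8125.
r = √(6.8125) ≈ 2.610.

2.610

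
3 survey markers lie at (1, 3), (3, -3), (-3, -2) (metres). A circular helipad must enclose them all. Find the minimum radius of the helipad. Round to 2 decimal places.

3.62

Call the three points A, B, C in the order given.
Side lengths²: AB² = 40, AC² = 41, BC² = 37.
Since AC² = 41 < 40 + 37 = 77, the triangle is acute, so the smallest enclosing circle is the circumcircle.
Circumcentre = (11/34, -19/34), r² = 7585/578.
r = √(7585/578) ≈ 3.62.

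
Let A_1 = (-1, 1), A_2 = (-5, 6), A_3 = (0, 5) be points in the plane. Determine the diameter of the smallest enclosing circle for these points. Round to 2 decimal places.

Side lengths²: A_1A_2² = 41, A_1A_3² = 17, A_2A_3² = 26.
Since A_1A_2² = 41 < 26 + 17 = 43, the triangle is acute, so the smallest enclosing circle is the circumcircle.
Circumcentre = (-121/42, 151/42), r² = 9061/882.
Diameter = 2r = 2√(9061/882) ≈ 6.41.

6.41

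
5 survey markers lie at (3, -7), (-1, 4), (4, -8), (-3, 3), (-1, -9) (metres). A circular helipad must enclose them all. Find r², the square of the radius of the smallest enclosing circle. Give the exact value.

The minimum enclosing circle is determined by three boundary points: (-1, 4), (4, -8), (-1, -9).
Their circumcentre is (0.3, -2.5) with r² = 43.94.
The farthest remaining point (-3, 3) is at distance² 41.14 ≤ 43.94.

43.94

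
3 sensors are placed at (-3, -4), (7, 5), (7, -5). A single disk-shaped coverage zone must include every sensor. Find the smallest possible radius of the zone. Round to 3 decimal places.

6.760

Call the three points A, B, C in the order given.
Side lengths²: AB² = 181, AC² = 101, BC² = 100.
Since AB² = 181 < 101 + 100 = 201, the triangle is acute, so the smallest enclosing circle is the circumcircle.
Circumcentre = (2.45, 0), r² = 45.7025.
r = √(45.7025) ≈ 6.760.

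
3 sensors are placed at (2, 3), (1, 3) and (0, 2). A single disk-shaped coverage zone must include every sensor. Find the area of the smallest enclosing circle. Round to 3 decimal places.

Call the three points A, B, C in the order given.
Side lengths²: AB² = 1, AC² = 5, BC² = 2.
Since AC² = 5 ≥ 2 + 1 = 3, the angle opposite AC is not acute, so the smallest enclosing circle has AC as diameter.
Centre = midpoint of AC = (1, 2.5), r² = 5/4 = 1.25.
Area = π·r² = π·1.25 ≈ 3.927.

3.927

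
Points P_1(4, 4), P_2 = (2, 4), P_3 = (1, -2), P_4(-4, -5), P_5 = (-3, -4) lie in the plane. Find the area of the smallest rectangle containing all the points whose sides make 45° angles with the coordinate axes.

42.5

In coordinates u = x + y, v = x − y the rectangle is axis-aligned; the map (x,y)→(u,v) scales areas by 2.
u-values: 8, 6, -1, -9, -7; range = 8 − (-9) = 17.
v-values: 0, -2, 3, 1, 1; range = 3 − (-2) = 5.
Area = (17 × 5) / 2 = 42.5.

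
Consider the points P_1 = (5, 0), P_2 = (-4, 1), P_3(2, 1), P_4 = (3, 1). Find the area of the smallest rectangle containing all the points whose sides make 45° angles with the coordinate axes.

40

In coordinates u = x + y, v = x − y the rectangle is axis-aligned; the map (x,y)→(u,v) scales areas by 2.
u-values: 5, -3, 3, 4; range = 5 − (-3) = 8.
v-values: 5, -5, 1, 2; range = 5 − (-5) = 10.
Area = (8 × 10) / 2 = 40.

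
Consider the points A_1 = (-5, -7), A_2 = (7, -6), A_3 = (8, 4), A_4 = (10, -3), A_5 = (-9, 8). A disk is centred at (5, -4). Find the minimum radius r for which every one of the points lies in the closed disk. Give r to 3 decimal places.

18.439

The required radius is the distance from (5, -4) to the farthest point.
Squared distances: 109, 8, 73, 26, 340.
Maximum is 340, attained at A_5.
r = √340 ≈ 18.439.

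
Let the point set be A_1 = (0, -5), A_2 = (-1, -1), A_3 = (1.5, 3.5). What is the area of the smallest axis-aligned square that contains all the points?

72.25

The bounding box has width 2.5 and height 8.5.
An axis-aligned square enclosing the set must have side ≥ max(width, height).
So the minimum side is max(2.5, 8.5) = 8.5.
Area = 8.5² = 72.25.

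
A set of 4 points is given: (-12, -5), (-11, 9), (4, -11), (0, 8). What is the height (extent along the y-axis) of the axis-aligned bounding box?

20

max y = 9, min y = -11, so height = 20.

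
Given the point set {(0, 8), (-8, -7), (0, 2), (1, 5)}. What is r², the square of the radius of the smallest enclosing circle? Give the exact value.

72.25

The minimum enclosing circle of a finite set is fixed by two of the points (as a diameter) or three (as a circumcircle).
The farthest pair is (0, 8)–(-8, -7) with squared distance 289. The circle on this segment as diameter has centre (-4, 0.5) and r² = 289/4 = 72.25.
Check (0, 2): distance² to centre = 18.25 ≤ 72.25, so it lies inside.
All remaining points lie in this disk, and no smaller disk contains both endpoints, so this is the minimum enclosing circle.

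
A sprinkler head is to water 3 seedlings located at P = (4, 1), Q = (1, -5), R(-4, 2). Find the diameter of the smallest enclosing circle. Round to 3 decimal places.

9.122

Side lengths²: PQ² = 45, PR² = 65, QR² = 74.
Since QR² = 74 < 65 + 45 = 110, the triangle is acute, so the smallest enclosing circle is the circumcircle.
Circumcentre = (-9/34, -21/34), r² = 12025/578.
Diameter = 2r = 2√(12025/578) ≈ 9.122.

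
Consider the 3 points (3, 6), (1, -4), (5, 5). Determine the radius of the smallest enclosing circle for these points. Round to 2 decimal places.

Call the three points A, B, C in the order given.
Side lengths²: AB² = 104, AC² = 5, BC² = 97.
Since AB² = 104 ≥ 97 + 5 = 102, the angle opposite AB is not acute, so the smallest enclosing circle has AB as diameter.
Centre = midpoint of AB = (2, 1), r² = 104/4 = 26.
r = √26 ≈ 5.10.

5.10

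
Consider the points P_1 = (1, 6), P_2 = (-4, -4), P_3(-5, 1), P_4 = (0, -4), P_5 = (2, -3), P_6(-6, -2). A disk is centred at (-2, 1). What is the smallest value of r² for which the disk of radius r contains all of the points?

The required radius is the distance from (-2, 1) to the farthest point.
Squared distances: 34, 29, 9, 29, 32, 25.
Maximum is 34, attained at P_1.

34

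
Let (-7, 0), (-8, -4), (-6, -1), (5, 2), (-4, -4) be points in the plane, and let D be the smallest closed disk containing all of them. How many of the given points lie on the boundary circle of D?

The farthest pair is (-8, -4)–(5, 2) with squared distance 205. The circle on this segment as diameter has centre (-1.5, -1) and r² = 205/4 = 51.25.
Check (-7, 0): distance² to centre = 31.25 ≤ 51.25, so it lies inside.
All remaining points lie in this disk, and no smaller disk contains both endpoints, so this is the minimum enclosing circle.
The points at distance exactly r from the centre are (-8, -4), (5, 2) — 2 points.

2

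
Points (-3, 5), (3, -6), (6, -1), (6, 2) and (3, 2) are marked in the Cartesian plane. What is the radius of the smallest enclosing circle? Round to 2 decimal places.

6.27

A smallest enclosing disk is always determined by at most three of the input points on its boundary.
The minimum enclosing circle is determined by three boundary points: (-3, 5), (3, -6), (6, 2).
Their circumcentre is (11/54, -7/18) with r² = 57305/1458.
The farthest remaining point (6, -1) is at distance² 49529/1458 ≤ 57305/1458.
r = √(57305/1458) ≈ 6.27.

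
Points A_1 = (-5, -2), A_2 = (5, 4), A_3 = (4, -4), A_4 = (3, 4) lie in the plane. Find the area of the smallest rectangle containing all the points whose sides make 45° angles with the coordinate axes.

88

In coordinates u = x + y, v = x − y the rectangle is axis-aligned; the map (x,y)→(u,v) scales areas by 2.
u-values: -7, 9, 0, 7; range = 9 − (-7) = 16.
v-values: -3, 1, 8, -1; range = 8 − (-3) = 11.
Area = (16 × 11) / 2 = 88.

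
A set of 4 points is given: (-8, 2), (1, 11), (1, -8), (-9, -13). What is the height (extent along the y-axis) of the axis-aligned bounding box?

max y = 11, min y = -13, so height = 24.

24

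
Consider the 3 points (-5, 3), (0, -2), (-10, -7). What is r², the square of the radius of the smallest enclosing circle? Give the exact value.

Call the three points A, B, C in the order given.
Side lengths²: AB² = 50, AC² = 125, BC² = 125.
Since BC² = 125 < 125 + 50 = 175, the triangle is acute, so the smallest enclosing circle is the circumcircle.
Circumcentre = (-35/6, -17/6), r² = 625/18.

625/18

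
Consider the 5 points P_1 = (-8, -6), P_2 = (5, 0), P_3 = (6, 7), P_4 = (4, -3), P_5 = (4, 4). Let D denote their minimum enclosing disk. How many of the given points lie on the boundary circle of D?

2

The farthest pair is P_1–P_3 with squared distance 365. The circle on this segment as diameter has centre (-1, 0.5) and r² = 365/4 = 91.25.
Check P_2: distance² to centre = 36.25 ≤ 91.25, so it lies inside.
All remaining points lie in this disk, and no smaller disk contains both endpoints, so this is the minimum enclosing circle.
The points at distance exactly r from the centre are P_1, P_3 — 2 points.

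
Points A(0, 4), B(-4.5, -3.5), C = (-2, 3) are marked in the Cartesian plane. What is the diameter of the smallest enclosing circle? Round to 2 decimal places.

Side lengths²: AB² = 76.5, AC² = 5, BC² = 48.5.
Since AB² = 76.5 ≥ 48.5 + 5 = 53.5, the angle opposite AB is not acute, so the smallest enclosing circle has AB as diameter.
Centre = midpoint of AB = (-2.25, 0.25), r² = 76.5/4 = 19.125.
Diameter = 2r = 2√(19.125) ≈ 8.75.

8.75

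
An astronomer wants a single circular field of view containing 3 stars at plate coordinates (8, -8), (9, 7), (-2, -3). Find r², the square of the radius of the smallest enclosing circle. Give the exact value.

124865/1922

Call the three points A, B, C in the order given.
Side lengths²: AB² = 226, AC² = 125, BC² = 221.
Since AB² = 226 < 221 + 125 = 346, the triangle is acute, so the smallest enclosing circle is the circumcircle.
Circumcentre = (347/62, -19/62), r² = 124865/1922.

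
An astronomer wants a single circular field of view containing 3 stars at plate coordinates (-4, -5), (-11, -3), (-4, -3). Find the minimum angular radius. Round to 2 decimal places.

3.64

Call the three points A, B, C in the order given.
Side lengths²: AB² = 53, AC² = 4, BC² = 49.
Since AB² = 53 ≥ 49 + 4 = 53, the angle opposite AB is not acute, so the smallest enclosing circle has AB as diameter.
Centre = midpoint of AB = (-7.5, -4), r² = 53/4 = 13.25.
r = √(13.25) ≈ 3.64.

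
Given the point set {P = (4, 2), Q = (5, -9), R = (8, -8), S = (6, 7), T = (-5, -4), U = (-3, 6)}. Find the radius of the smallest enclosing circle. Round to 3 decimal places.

By Welzl's lemma the MEC is supported by two points (diametrically opposite) or three points (on a circumcircle).
The farthest pair is R–U with squared distance 317. The circle on this segment as diameter has centre (2.5, -1) and r² = 317/4 = 79.25.
Check P: distance² to centre = 11.25 ≤ 79.25, so it lies inside.
All remaining points lie in this disk, and no smaller disk contains both endpoints, so this is the minimum enclosing circle.
r = √(79.25) ≈ 8.902.

8.902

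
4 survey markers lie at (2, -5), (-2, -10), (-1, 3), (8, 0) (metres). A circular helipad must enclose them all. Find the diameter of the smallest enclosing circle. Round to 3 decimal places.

14.577

The minimum enclosing circle of a finite set is fixed by two of the points (as a diameter) or three (as a circumcircle).
The minimum enclosing circle is determined by three boundary points: (-2, -10), (-1, 3), (8, 0).
Their circumcentre is (1.75, -3.75) with r² = 53.125.
The farthest remaining point (2, -5) is at distance² 1.625 ≤ 53.125.
Diameter = 2r = 2√(53.125) ≈ 14.577.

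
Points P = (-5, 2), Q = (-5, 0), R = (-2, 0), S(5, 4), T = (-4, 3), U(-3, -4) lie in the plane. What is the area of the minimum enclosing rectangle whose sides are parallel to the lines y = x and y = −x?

In coordinates u = x + y, v = x − y the rectangle is axis-aligned; the map (x,y)→(u,v) scales areas by 2.
u-values: -3, -5, -2, 9, -1, -7; range = 9 − (-7) = 16.
v-values: -7, -5, -2, 1, -7, 1; range = 1 − (-7) = 8.
Area = (16 × 8) / 2 = 64.

64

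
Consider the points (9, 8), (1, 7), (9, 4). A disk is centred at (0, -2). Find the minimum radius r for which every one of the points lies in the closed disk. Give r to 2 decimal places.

13.45

The required radius is the distance from (0, -2) to the farthest point.
Squared distances: 181, 82, 117.
Maximum is 181, attained at (9, 8).
r = √181 ≈ 13.45.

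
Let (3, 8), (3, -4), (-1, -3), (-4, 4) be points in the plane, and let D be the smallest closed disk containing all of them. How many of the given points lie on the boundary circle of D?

By Welzl's lemma the MEC is supported by two points (diametrically opposite) or three points (on a circumcircle).
The minimum enclosing circle is determined by three boundary points: (3, 8), (3, -4), (-4, 4).
Their circumcentre is (25/14, 2) with r² = 7345/196.
The farthest remaining point (-1, -3) is at distance² 6421/196 ≤ 7345/196.
The points at distance exactly r from the centre are (3, 8), (3, -4), (-4, 4) — 3 points.

3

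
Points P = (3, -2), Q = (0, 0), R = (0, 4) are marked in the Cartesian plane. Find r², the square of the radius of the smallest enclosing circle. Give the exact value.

11.25

Side lengths²: PQ² = 13, PR² = 45, QR² = 16.
Since PR² = 45 ≥ 16 + 13 = 29, the angle opposite PR is not acute, so the smallest enclosing circle has PR as diameter.
Centre = midpoint of PR = (1.5, 1), r² = 45/4 = 11.25.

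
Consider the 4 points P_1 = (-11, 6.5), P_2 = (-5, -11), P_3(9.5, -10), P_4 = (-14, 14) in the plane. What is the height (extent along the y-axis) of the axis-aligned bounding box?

max y = 14, min y = -11, so height = 25.

25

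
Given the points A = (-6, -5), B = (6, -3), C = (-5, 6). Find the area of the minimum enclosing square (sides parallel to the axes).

144

The bounding box has width 12 and height 11.
An axis-aligned square enclosing the set must have side ≥ max(width, height).
So the minimum side is max(12, 11) = 12.
Area = 12² = 144.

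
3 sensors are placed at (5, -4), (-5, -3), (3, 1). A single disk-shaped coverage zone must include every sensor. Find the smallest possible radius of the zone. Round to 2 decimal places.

5.04

Call the three points A, B, C in the order given.
Side lengths²: AB² = 101, AC² = 29, BC² = 80.
Since AB² = 101 < 80 + 29 = 109, the triangle is acute, so the smallest enclosing circle is the circumcircle.
Circumcentre = (1/24, -37/12), r² = 14645/576.
r = √(14645/576) ≈ 5.04.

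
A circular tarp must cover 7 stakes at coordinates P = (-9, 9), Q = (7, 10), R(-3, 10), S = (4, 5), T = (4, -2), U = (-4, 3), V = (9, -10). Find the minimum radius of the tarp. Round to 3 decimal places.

A smallest enclosing disk is always determined by at most three of the input points on its boundary.
The farthest pair is P–V with squared distance 685. The circle on this segment as diameter has centre (0, -0.5) and r² = 685/4 = 171.25.
Check Q: distance² to centre = 159.25 ≤ 171.25, so it lies inside.
All remaining points lie in this disk, and no smaller disk contains both endpoints, so this is the minimum enclosing circle.
r = √(171.25) ≈ 13.086.

13.086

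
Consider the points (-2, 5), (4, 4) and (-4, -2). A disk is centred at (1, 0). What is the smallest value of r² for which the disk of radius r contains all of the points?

The required radius is the distance from (1, 0) to the farthest point.
Squared distances: 34, 25, 29.
Maximum is 34, attained at (-2, 5).

34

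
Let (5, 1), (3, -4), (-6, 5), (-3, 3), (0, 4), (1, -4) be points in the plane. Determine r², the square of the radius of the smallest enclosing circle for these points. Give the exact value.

3973/98

By Welzl's lemma the MEC is supported by two points (diametrically opposite) or three points (on a circumcircle).
The minimum enclosing circle is determined by three boundary points: (5, 1), (3, -4), (-6, 5).
Their circumcentre is (-19/14, 9/14) with r² = 3973/98.
The farthest remaining point (1, -4) is at distance² 2657/98 ≤ 3973/98.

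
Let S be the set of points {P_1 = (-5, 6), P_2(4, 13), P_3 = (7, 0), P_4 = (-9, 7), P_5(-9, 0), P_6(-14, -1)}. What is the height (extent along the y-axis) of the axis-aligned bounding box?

14

max y = 13, min y = -1, so height = 14.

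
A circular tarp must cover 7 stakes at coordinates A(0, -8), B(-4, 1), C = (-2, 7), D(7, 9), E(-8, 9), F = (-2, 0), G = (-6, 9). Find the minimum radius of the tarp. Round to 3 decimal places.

10.159

By Welzl's lemma the MEC is supported by two points (diametrically opposite) or three points (on a circumcircle).
The minimum enclosing circle is determined by three boundary points: A, D, E.
Their circumcentre is (-0.5, 73/34) with r² = 59657/578.
The farthest remaining point G is at distance² 44629/578 ≤ 59657/578.
r = √(59657/578) ≈ 10.159.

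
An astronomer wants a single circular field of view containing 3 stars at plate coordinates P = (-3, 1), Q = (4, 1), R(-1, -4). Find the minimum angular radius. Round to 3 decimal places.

Side lengths²: PQ² = 49, PR² = 29, QR² = 50.
Since QR² = 50 < 49 + 29 = 78, the triangle is acute, so the smallest enclosing circle is the circumcircle.
Circumcentre = (0.5, -0.5), r² = 14.5.
r = √(14.5) ≈ 3.808.

3.808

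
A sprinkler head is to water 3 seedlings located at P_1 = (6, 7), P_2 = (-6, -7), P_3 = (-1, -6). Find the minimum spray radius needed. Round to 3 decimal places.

Side lengths²: P_1P_2² = 340, P_1P_3² = 218, P_2P_3² = 26.
Since P_1P_2² = 340 ≥ 218 + 26 = 244, the angle opposite P_1P_2 is not acute, so the smallest enclosing circle has P_1P_2 as diameter.
Centre = midpoint of P_1P_2 = (0, 0), r² = 340/4 = 85.
r = √85 ≈ 9.220.

9.220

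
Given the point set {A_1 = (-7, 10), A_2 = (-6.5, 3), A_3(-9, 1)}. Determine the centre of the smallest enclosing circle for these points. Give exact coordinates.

(-8, 5.5)

Side lengths²: A_1A_2² = 49.25, A_1A_3² = 85, A_2A_3² = 10.25.
Since A_1A_3² = 85 ≥ 49.25 + 10.25 = 59.5, the angle opposite A_1A_3 is not acute, so the smallest enclosing circle has A_1A_3 as diameter.
Centre = midpoint of A_1A_3 = (-8, 5.5), r² = 85/4 = 21.25.
Centre = (-8, 5.5).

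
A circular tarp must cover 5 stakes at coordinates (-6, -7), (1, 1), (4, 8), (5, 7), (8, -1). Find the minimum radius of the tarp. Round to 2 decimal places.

By Welzl's lemma the MEC is supported by two points (diametrically opposite) or three points (on a circumcircle).
The minimum enclosing circle is determined by three boundary points: (-6, -7), (4, 8), (8, -1).
Their circumcentre is (-0.9, 13/30) with r² = 36569/450.
The farthest remaining point (5, 7) is at distance² 35069/450 ≤ 36569/450.
r = √(36569/450) ≈ 9.01.

9.01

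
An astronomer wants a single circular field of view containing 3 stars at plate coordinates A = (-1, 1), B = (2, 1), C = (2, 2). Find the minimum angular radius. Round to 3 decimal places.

Side lengths²: AB² = 9, AC² = 10, BC² = 1.
Since AC² = 10 ≥ 9 + 1 = 10, the angle opposite AC is not acute, so the smallest enclosing circle has AC as diameter.
Centre = midpoint of AC = (0.5, 1.5), r² = 10/4 = 2.5.
r = √(2.5) ≈ 1.581.

1.581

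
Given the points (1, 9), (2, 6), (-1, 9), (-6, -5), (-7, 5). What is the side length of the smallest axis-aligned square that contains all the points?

The bounding box has width 9 and height 14.
An axis-aligned square enclosing the set must have side ≥ max(width, height).
So the minimum side is max(9, 14) = 14.

14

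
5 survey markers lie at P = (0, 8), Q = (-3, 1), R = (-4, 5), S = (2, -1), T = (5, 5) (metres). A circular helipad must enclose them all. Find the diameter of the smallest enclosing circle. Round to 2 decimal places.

9.49

By Welzl's lemma the MEC is supported by two points (diametrically opposite) or three points (on a circumcircle).
The minimum enclosing circle is determined by three boundary points: R, S, T.
Their circumcentre is (0.5, 3.5) with r² = 22.5.
The farthest remaining point P is at distance² 20.5 ≤ 22.5.
Diameter = 2r = 2√(22.5) ≈ 9.49.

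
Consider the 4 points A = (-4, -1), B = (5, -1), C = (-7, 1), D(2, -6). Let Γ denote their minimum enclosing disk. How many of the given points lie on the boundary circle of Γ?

A smallest enclosing disk is always determined by at most three of the input points on its boundary.
The minimum enclosing circle is determined by three boundary points: B, C, D.
Their circumcentre is (-37/33, -8/11) with r² = 40885/1089.
The farthest remaining point A is at distance² 9106/1089 ≤ 40885/1089.
The points at distance exactly r from the centre are B, C, D — 3 points.

3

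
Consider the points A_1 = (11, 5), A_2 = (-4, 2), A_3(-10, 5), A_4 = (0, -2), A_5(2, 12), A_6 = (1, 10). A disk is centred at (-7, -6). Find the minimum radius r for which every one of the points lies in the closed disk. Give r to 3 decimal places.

The required radius is the distance from (-7, -6) to the farthest point.
Squared distances: 445, 73, 130, 65, 405, 320.
Maximum is 445, attained at A_1.
r = √445 ≈ 21.095.

21.095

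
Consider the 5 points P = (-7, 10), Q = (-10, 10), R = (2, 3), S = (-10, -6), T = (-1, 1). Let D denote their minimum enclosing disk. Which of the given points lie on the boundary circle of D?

A smallest enclosing disk is always determined by at most three of the input points on its boundary.
The minimum enclosing circle is determined by three boundary points: Q, R, S.
Their circumcentre is (-6.625, 2) with r² = 75.390625.
The farthest remaining point P is at distance² 64.140625 ≤ 75.390625.
The points at distance exactly r from the centre are Q, R, S — 3 points.

Q, R, S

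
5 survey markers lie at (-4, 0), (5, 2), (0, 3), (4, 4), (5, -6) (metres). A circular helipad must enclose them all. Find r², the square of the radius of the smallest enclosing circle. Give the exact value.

6565/196

By Welzl's lemma the MEC is supported by two points (diametrically opposite) or three points (on a circumcircle).
The minimum enclosing circle is determined by three boundary points: (-4, 0), (4, 4), (5, -6).
Their circumcentre is (23/14, -9/7) with r² = 6565/196.
The farthest remaining point (5, 2) is at distance² 4325/196 ≤ 6565/196.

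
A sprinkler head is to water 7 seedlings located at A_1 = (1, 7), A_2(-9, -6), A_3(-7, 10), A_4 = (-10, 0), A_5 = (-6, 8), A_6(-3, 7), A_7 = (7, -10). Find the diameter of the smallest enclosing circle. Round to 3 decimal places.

The farthest pair is A_3–A_7 with squared distance 596. The circle on this segment as diameter has centre (0, 0) and r² = 596/4 = 149.
Check A_1: distance² to centre = 50 ≤ 149, so it lies inside.
All remaining points lie in this disk, and no smaller disk contains both endpoints, so this is the minimum enclosing circle.
Diameter = 2r = 2√149 ≈ 24.413.

24.413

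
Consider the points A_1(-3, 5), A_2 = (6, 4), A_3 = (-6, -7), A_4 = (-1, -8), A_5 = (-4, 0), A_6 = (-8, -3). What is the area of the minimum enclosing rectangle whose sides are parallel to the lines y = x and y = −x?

In coordinates u = x + y, v = x − y the rectangle is axis-aligned; the map (x,y)→(u,v) scales areas by 2.
u-values: 2, 10, -13, -9, -4, -11; range = 10 − (-13) = 23.
v-values: -8, 2, 1, 7, -4, -5; range = 7 − (-8) = 15.
Area = (23 × 15) / 2 = 172.5.

172.5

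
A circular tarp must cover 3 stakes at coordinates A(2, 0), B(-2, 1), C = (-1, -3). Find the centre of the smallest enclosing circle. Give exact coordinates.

Side lengths²: AB² = 17, AC² = 18, BC² = 17.
Since AC² = 18 < 17 + 17 = 34, the triangle is acute, so the smallest enclosing circle is the circumcircle.
Circumcentre = (-0.3, -0.7), r² = 5.78.
Centre = (-0.3, -0.7).

(-0.3, -0.7)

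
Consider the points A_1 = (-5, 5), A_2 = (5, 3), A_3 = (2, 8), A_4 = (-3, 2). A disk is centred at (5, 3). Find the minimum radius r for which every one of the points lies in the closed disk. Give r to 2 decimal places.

10.20

The required radius is the distance from (5, 3) to the farthest point.
Squared distances: 104, 0, 34, 65.
Maximum is 104, attained at A_1.
r = √104 ≈ 10.20.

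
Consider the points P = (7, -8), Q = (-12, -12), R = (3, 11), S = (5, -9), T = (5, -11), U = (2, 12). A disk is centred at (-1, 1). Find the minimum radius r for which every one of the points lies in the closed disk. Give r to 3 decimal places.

The required radius is the distance from (-1, 1) to the farthest point.
Squared distances: 145, 290, 116, 136, 180, 130.
Maximum is 290, attained at Q.
r = √290 ≈ 17.029.

17.029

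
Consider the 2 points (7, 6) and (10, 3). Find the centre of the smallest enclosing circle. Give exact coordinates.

(8.5, 4.5)

The smallest circle enclosing two points has them as diameter endpoints.
Centre = midpoint = (8.5, 4.5); r² = |(7, 6)−(10, 3)|²/4 = 18/4 = 4.5.
Centre = (8.5, 4.5).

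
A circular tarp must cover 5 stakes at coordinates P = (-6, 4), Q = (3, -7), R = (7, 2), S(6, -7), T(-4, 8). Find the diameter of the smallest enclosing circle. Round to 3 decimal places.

18.028

The farthest pair is S–T with squared distance 325. The circle on this segment as diameter has centre (1, 0.5) and r² = 325/4 = 81.25.
Check P: distance² to centre = 61.25 ≤ 81.25, so it lies inside.
All remaining points lie in this disk, and no smaller disk contains both endpoints, so this is the minimum enclosing circle.
Diameter = 2r = 2√(81.25) ≈ 18.028.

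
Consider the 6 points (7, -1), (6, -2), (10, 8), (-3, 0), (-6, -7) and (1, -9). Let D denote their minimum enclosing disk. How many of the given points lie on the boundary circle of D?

A smallest enclosing disk is always determined by at most three of the input points on its boundary.
The farthest pair is (10, 8)–(-6, -7) with squared distance 481. The circle on this segment as diameter has centre (2, 0.5) and r² = 481/4 = 120.25.
Check (7, -1): distance² to centre = 27.25 ≤ 120.25, so it lies inside.
All remaining points lie in this disk, and no smaller disk contains both endpoints, so this is the minimum enclosing circle.
The points at distance exactly r from the centre are (10, 8), (-6, -7) — 2 points.

2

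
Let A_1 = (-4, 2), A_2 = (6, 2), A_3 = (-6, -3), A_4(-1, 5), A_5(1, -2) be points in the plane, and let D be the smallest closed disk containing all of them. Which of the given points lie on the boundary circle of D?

By Welzl's lemma the MEC is supported by two points (diametrically opposite) or three points (on a circumcircle).
The farthest pair is A_2–A_3 with squared distance 169. The circle on this segment as diameter has centre (0, -0.5) and r² = 169/4 = 42.25.
Check A_1: distance² to centre = 22.25 ≤ 42.25, so it lies inside.
All remaining points lie in this disk, and no smaller disk contains both endpoints, so this is the minimum enclosing circle.
The points at distance exactly r from the centre are A_2, A_3 — 2 points.

A_2, A_3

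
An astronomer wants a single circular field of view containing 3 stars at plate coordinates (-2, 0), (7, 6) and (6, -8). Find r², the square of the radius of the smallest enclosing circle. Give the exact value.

51.22

Call the three points A, B, C in the order given.
Side lengths²: AB² = 117, AC² = 128, BC² = 197.
Since BC² = 197 < 128 + 117 = 245, the triangle is acute, so the smallest enclosing circle is the circumcircle.
Circumcentre = (5.1, -0.9), r² = 51.22.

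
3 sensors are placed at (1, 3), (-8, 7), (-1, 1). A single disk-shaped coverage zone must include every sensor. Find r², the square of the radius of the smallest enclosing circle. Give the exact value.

Call the three points A, B, C in the order given.
Side lengths²: AB² = 97, AC² = 8, BC² = 85.
Since AB² = 97 ≥ 85 + 8 = 93, the angle opposite AB is not acute, so the smallest enclosing circle has AB as diameter.
Centre = midpoint of AB = (-3.5, 5), r² = 97/4 = 24.25.

24.25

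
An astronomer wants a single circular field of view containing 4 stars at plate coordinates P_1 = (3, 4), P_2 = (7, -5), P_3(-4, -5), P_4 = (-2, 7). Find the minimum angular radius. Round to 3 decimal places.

7.603

By Welzl's lemma the MEC is supported by two points (diametrically opposite) or three points (on a circumcircle).
The minimum enclosing circle is determined by three boundary points: P_2, P_3, P_4.
Their circumcentre is (1.5, 0.25) with r² = 57.8125.
The farthest remaining point P_1 is at distance² 16.3125 ≤ 57.8125.
r = √(57.8125) ≈ 7.603.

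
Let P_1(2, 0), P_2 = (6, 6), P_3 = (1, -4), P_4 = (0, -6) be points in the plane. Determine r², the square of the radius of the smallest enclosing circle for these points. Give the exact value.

The farthest pair is P_2–P_4 with squared distance 180. The circle on this segment as diameter has centre (3, 0) and r² = 180/4 = 45.
Check P_1: distance² to centre = 1 ≤ 45, so it lies inside.
All remaining points lie in this disk, and no smaller disk contains both endpoints, so this is the minimum enclosing circle.

45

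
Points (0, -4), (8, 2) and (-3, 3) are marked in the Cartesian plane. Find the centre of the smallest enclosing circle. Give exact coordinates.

Call the three points A, B, C in the order given.
Side lengths²: AB² = 100, AC² = 58, BC² = 122.
Since BC² = 122 < 100 + 58 = 158, the triangle is acute, so the smallest enclosing circle is the circumcircle.
Circumcentre = (88/37, 43/37), r² = 44225/1369.
Centre = (88/37, 43/37).

(88/37, 43/37)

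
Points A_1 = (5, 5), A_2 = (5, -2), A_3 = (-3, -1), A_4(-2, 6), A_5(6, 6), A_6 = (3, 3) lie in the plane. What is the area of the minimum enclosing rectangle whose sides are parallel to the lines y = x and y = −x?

120

In coordinates u = x + y, v = x − y the rectangle is axis-aligned; the map (x,y)→(u,v) scales areas by 2.
u-values: 10, 3, -4, 4, 12, 6; range = 12 − (-4) = 16.
v-values: 0, 7, -2, -8, 0, 0; range = 7 − (-8) = 15.
Area = (16 × 15) / 2 = 120.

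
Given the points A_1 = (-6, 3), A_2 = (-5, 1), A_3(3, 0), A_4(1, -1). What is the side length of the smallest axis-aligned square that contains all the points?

9

The bounding box has width 9 and height 4.
An axis-aligned square enclosing the set must have side ≥ max(width, height).
So the minimum side is max(9, 4) = 9.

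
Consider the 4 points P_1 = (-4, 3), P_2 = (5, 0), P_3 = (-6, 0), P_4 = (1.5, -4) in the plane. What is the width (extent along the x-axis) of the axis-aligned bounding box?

11

max x = 5, min x = -6, so width = 11.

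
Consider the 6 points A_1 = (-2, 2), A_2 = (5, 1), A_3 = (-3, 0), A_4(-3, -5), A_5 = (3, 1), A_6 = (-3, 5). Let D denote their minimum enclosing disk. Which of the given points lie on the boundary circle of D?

By Welzl's lemma the MEC is supported by two points (diametrically opposite) or three points (on a circumcircle).
The minimum enclosing circle is determined by three boundary points: A_2, A_4, A_6.
Their circumcentre is (-0.5, 0) with r² = 31.25.
The farthest remaining point A_5 is at distance² 13.25 ≤ 31.25.
The points at distance exactly r from the centre are A_2, A_4, A_6 — 3 points.

A_2, A_4, A_6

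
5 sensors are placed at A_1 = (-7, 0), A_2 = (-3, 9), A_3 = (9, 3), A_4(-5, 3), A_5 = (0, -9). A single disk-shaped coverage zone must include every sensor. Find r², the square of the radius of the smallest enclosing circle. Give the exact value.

41625/484

By Welzl's lemma the MEC is supported by two points (diametrically opposite) or three points (on a circumcircle).
The minimum enclosing circle is determined by three boundary points: A_2, A_3, A_5.
Their circumcentre is (3/22, 3/11) with r² = 41625/484.
The farthest remaining point A_1 is at distance² 24685/484 ≤ 41625/484.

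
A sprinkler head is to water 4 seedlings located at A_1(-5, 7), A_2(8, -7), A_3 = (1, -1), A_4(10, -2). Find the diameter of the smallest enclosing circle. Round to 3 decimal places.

19.105

The minimum enclosing circle of a finite set is fixed by two of the points (as a diameter) or three (as a circumcircle).
The farthest pair is A_1–A_2 with squared distance 365. The circle on this segment as diameter has centre (1.5, 0) and r² = 365/4 = 91.25.
Check A_3: distance² to centre = 1.25 ≤ 91.25, so it lies inside.
All remaining points lie in this disk, and no smaller disk contains both endpoints, so this is the minimum enclosing circle.
Diameter = 2r = 2√(91.25) ≈ 19.105.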